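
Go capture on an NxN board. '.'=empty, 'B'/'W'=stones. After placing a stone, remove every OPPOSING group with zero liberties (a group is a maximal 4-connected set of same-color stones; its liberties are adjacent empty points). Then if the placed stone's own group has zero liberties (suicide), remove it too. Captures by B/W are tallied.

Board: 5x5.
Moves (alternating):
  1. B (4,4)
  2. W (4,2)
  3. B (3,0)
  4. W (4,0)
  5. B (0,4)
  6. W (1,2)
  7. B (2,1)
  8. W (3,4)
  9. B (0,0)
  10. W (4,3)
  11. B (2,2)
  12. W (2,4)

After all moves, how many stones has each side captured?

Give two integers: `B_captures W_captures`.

Move 1: B@(4,4) -> caps B=0 W=0
Move 2: W@(4,2) -> caps B=0 W=0
Move 3: B@(3,0) -> caps B=0 W=0
Move 4: W@(4,0) -> caps B=0 W=0
Move 5: B@(0,4) -> caps B=0 W=0
Move 6: W@(1,2) -> caps B=0 W=0
Move 7: B@(2,1) -> caps B=0 W=0
Move 8: W@(3,4) -> caps B=0 W=0
Move 9: B@(0,0) -> caps B=0 W=0
Move 10: W@(4,3) -> caps B=0 W=1
Move 11: B@(2,2) -> caps B=0 W=1
Move 12: W@(2,4) -> caps B=0 W=1

Answer: 0 1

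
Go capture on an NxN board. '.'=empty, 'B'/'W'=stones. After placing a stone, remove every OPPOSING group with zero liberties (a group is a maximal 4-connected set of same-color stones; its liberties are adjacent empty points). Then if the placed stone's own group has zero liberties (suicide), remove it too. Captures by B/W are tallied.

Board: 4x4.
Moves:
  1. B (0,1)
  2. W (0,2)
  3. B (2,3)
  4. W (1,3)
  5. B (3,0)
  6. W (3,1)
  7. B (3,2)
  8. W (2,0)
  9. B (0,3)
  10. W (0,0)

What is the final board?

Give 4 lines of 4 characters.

Move 1: B@(0,1) -> caps B=0 W=0
Move 2: W@(0,2) -> caps B=0 W=0
Move 3: B@(2,3) -> caps B=0 W=0
Move 4: W@(1,3) -> caps B=0 W=0
Move 5: B@(3,0) -> caps B=0 W=0
Move 6: W@(3,1) -> caps B=0 W=0
Move 7: B@(3,2) -> caps B=0 W=0
Move 8: W@(2,0) -> caps B=0 W=1
Move 9: B@(0,3) -> caps B=0 W=1
Move 10: W@(0,0) -> caps B=0 W=1

Answer: WBW.
...W
W..B
.WB.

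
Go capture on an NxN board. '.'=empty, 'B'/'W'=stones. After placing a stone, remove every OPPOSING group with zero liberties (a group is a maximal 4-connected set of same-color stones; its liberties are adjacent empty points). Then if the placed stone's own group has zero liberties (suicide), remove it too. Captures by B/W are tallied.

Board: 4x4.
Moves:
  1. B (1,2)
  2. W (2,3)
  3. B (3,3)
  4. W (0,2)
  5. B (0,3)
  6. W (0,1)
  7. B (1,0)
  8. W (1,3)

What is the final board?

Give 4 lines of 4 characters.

Answer: .WW.
B.BW
...W
...B

Derivation:
Move 1: B@(1,2) -> caps B=0 W=0
Move 2: W@(2,3) -> caps B=0 W=0
Move 3: B@(3,3) -> caps B=0 W=0
Move 4: W@(0,2) -> caps B=0 W=0
Move 5: B@(0,3) -> caps B=0 W=0
Move 6: W@(0,1) -> caps B=0 W=0
Move 7: B@(1,0) -> caps B=0 W=0
Move 8: W@(1,3) -> caps B=0 W=1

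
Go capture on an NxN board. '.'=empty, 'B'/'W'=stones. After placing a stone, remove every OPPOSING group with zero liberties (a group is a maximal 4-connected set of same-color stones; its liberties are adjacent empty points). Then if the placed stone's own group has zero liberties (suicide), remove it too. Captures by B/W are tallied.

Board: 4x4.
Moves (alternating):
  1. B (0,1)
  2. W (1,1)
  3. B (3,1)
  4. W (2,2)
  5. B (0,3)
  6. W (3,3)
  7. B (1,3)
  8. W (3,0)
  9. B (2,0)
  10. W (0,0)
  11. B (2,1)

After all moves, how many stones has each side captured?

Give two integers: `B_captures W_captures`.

Answer: 1 0

Derivation:
Move 1: B@(0,1) -> caps B=0 W=0
Move 2: W@(1,1) -> caps B=0 W=0
Move 3: B@(3,1) -> caps B=0 W=0
Move 4: W@(2,2) -> caps B=0 W=0
Move 5: B@(0,3) -> caps B=0 W=0
Move 6: W@(3,3) -> caps B=0 W=0
Move 7: B@(1,3) -> caps B=0 W=0
Move 8: W@(3,0) -> caps B=0 W=0
Move 9: B@(2,0) -> caps B=1 W=0
Move 10: W@(0,0) -> caps B=1 W=0
Move 11: B@(2,1) -> caps B=1 W=0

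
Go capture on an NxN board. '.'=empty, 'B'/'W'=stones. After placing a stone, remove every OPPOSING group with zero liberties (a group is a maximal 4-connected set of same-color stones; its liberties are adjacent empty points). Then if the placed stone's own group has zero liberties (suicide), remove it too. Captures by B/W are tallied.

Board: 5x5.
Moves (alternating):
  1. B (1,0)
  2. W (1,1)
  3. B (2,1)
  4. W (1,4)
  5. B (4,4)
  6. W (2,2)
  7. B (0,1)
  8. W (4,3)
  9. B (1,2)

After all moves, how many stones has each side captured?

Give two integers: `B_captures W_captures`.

Move 1: B@(1,0) -> caps B=0 W=0
Move 2: W@(1,1) -> caps B=0 W=0
Move 3: B@(2,1) -> caps B=0 W=0
Move 4: W@(1,4) -> caps B=0 W=0
Move 5: B@(4,4) -> caps B=0 W=0
Move 6: W@(2,2) -> caps B=0 W=0
Move 7: B@(0,1) -> caps B=0 W=0
Move 8: W@(4,3) -> caps B=0 W=0
Move 9: B@(1,2) -> caps B=1 W=0

Answer: 1 0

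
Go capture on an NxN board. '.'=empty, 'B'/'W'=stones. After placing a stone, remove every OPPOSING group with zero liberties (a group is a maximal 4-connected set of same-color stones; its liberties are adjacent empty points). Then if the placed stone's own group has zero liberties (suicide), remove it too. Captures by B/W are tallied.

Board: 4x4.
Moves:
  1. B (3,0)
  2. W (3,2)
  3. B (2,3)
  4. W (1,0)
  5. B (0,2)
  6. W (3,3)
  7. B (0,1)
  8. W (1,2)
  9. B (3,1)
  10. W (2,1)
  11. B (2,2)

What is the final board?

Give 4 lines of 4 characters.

Move 1: B@(3,0) -> caps B=0 W=0
Move 2: W@(3,2) -> caps B=0 W=0
Move 3: B@(2,3) -> caps B=0 W=0
Move 4: W@(1,0) -> caps B=0 W=0
Move 5: B@(0,2) -> caps B=0 W=0
Move 6: W@(3,3) -> caps B=0 W=0
Move 7: B@(0,1) -> caps B=0 W=0
Move 8: W@(1,2) -> caps B=0 W=0
Move 9: B@(3,1) -> caps B=0 W=0
Move 10: W@(2,1) -> caps B=0 W=0
Move 11: B@(2,2) -> caps B=2 W=0

Answer: .BB.
W.W.
.WBB
BB..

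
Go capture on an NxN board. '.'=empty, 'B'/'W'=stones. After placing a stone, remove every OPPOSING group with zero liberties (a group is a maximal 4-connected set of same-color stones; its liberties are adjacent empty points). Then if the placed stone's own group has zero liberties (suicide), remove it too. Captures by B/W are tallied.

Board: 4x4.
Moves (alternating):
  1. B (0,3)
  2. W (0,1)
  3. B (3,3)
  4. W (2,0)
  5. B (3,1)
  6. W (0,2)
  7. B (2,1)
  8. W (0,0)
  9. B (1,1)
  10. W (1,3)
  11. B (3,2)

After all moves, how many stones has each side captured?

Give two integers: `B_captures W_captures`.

Move 1: B@(0,3) -> caps B=0 W=0
Move 2: W@(0,1) -> caps B=0 W=0
Move 3: B@(3,3) -> caps B=0 W=0
Move 4: W@(2,0) -> caps B=0 W=0
Move 5: B@(3,1) -> caps B=0 W=0
Move 6: W@(0,2) -> caps B=0 W=0
Move 7: B@(2,1) -> caps B=0 W=0
Move 8: W@(0,0) -> caps B=0 W=0
Move 9: B@(1,1) -> caps B=0 W=0
Move 10: W@(1,3) -> caps B=0 W=1
Move 11: B@(3,2) -> caps B=0 W=1

Answer: 0 1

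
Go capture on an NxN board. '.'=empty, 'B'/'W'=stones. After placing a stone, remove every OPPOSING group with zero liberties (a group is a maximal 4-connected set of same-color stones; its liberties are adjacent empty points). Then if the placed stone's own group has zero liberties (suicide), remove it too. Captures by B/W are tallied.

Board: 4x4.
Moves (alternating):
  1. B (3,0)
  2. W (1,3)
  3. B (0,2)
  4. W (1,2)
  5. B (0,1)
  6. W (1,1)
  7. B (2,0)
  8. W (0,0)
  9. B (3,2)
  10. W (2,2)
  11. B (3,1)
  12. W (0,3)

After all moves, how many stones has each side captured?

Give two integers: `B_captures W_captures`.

Move 1: B@(3,0) -> caps B=0 W=0
Move 2: W@(1,3) -> caps B=0 W=0
Move 3: B@(0,2) -> caps B=0 W=0
Move 4: W@(1,2) -> caps B=0 W=0
Move 5: B@(0,1) -> caps B=0 W=0
Move 6: W@(1,1) -> caps B=0 W=0
Move 7: B@(2,0) -> caps B=0 W=0
Move 8: W@(0,0) -> caps B=0 W=0
Move 9: B@(3,2) -> caps B=0 W=0
Move 10: W@(2,2) -> caps B=0 W=0
Move 11: B@(3,1) -> caps B=0 W=0
Move 12: W@(0,3) -> caps B=0 W=2

Answer: 0 2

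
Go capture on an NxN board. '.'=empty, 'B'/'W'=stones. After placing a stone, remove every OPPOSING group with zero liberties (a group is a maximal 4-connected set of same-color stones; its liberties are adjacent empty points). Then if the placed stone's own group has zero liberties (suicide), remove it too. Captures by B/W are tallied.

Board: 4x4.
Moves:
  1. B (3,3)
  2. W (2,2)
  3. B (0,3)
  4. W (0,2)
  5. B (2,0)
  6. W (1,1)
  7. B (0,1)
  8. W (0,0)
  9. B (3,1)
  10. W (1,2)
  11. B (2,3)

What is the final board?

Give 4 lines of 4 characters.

Answer: W.WB
.WW.
B.WB
.B.B

Derivation:
Move 1: B@(3,3) -> caps B=0 W=0
Move 2: W@(2,2) -> caps B=0 W=0
Move 3: B@(0,3) -> caps B=0 W=0
Move 4: W@(0,2) -> caps B=0 W=0
Move 5: B@(2,0) -> caps B=0 W=0
Move 6: W@(1,1) -> caps B=0 W=0
Move 7: B@(0,1) -> caps B=0 W=0
Move 8: W@(0,0) -> caps B=0 W=1
Move 9: B@(3,1) -> caps B=0 W=1
Move 10: W@(1,2) -> caps B=0 W=1
Move 11: B@(2,3) -> caps B=0 W=1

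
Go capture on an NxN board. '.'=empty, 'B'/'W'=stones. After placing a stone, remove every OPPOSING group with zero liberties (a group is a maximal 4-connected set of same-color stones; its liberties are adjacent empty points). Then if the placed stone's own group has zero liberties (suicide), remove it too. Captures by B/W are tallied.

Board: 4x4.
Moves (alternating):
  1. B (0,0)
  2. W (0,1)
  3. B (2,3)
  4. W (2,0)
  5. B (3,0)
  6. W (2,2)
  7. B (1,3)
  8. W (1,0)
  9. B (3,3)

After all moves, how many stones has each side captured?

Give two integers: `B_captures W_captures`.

Move 1: B@(0,0) -> caps B=0 W=0
Move 2: W@(0,1) -> caps B=0 W=0
Move 3: B@(2,3) -> caps B=0 W=0
Move 4: W@(2,0) -> caps B=0 W=0
Move 5: B@(3,0) -> caps B=0 W=0
Move 6: W@(2,2) -> caps B=0 W=0
Move 7: B@(1,3) -> caps B=0 W=0
Move 8: W@(1,0) -> caps B=0 W=1
Move 9: B@(3,3) -> caps B=0 W=1

Answer: 0 1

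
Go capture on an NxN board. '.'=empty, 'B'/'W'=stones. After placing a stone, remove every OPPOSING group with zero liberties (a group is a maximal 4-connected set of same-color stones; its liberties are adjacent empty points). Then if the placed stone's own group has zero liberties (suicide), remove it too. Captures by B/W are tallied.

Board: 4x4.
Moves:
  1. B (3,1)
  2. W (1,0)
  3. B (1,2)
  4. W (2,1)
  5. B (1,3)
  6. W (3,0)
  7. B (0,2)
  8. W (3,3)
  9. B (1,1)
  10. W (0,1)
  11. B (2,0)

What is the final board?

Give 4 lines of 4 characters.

Move 1: B@(3,1) -> caps B=0 W=0
Move 2: W@(1,0) -> caps B=0 W=0
Move 3: B@(1,2) -> caps B=0 W=0
Move 4: W@(2,1) -> caps B=0 W=0
Move 5: B@(1,3) -> caps B=0 W=0
Move 6: W@(3,0) -> caps B=0 W=0
Move 7: B@(0,2) -> caps B=0 W=0
Move 8: W@(3,3) -> caps B=0 W=0
Move 9: B@(1,1) -> caps B=0 W=0
Move 10: W@(0,1) -> caps B=0 W=0
Move 11: B@(2,0) -> caps B=1 W=0

Answer: .WB.
WBBB
BW..
.B.W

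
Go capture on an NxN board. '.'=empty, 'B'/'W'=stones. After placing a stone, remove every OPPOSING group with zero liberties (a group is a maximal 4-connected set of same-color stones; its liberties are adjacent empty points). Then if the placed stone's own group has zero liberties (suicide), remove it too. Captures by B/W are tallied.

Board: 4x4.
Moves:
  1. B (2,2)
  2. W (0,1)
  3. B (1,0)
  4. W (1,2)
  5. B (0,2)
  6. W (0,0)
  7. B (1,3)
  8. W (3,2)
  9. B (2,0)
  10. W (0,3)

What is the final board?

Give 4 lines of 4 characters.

Answer: WW.W
B.WB
B.B.
..W.

Derivation:
Move 1: B@(2,2) -> caps B=0 W=0
Move 2: W@(0,1) -> caps B=0 W=0
Move 3: B@(1,0) -> caps B=0 W=0
Move 4: W@(1,2) -> caps B=0 W=0
Move 5: B@(0,2) -> caps B=0 W=0
Move 6: W@(0,0) -> caps B=0 W=0
Move 7: B@(1,3) -> caps B=0 W=0
Move 8: W@(3,2) -> caps B=0 W=0
Move 9: B@(2,0) -> caps B=0 W=0
Move 10: W@(0,3) -> caps B=0 W=1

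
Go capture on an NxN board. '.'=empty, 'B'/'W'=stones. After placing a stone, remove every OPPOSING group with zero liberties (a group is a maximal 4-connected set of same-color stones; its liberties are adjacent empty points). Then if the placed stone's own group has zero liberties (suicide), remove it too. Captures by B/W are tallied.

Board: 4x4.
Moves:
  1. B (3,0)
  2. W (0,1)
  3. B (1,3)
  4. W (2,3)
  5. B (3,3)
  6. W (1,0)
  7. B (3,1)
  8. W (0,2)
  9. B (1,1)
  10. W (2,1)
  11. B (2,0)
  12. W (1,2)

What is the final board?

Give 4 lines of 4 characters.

Move 1: B@(3,0) -> caps B=0 W=0
Move 2: W@(0,1) -> caps B=0 W=0
Move 3: B@(1,3) -> caps B=0 W=0
Move 4: W@(2,3) -> caps B=0 W=0
Move 5: B@(3,3) -> caps B=0 W=0
Move 6: W@(1,0) -> caps B=0 W=0
Move 7: B@(3,1) -> caps B=0 W=0
Move 8: W@(0,2) -> caps B=0 W=0
Move 9: B@(1,1) -> caps B=0 W=0
Move 10: W@(2,1) -> caps B=0 W=0
Move 11: B@(2,0) -> caps B=0 W=0
Move 12: W@(1,2) -> caps B=0 W=1

Answer: .WW.
W.WB
BW.W
BB.B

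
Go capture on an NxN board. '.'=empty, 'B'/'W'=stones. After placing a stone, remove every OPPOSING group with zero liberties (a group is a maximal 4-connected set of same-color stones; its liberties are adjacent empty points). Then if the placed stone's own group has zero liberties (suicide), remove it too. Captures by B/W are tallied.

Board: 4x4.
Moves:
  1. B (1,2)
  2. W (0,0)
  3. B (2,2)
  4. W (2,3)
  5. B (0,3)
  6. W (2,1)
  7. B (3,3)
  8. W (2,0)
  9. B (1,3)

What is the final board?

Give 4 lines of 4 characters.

Answer: W..B
..BB
WWB.
...B

Derivation:
Move 1: B@(1,2) -> caps B=0 W=0
Move 2: W@(0,0) -> caps B=0 W=0
Move 3: B@(2,2) -> caps B=0 W=0
Move 4: W@(2,3) -> caps B=0 W=0
Move 5: B@(0,3) -> caps B=0 W=0
Move 6: W@(2,1) -> caps B=0 W=0
Move 7: B@(3,3) -> caps B=0 W=0
Move 8: W@(2,0) -> caps B=0 W=0
Move 9: B@(1,3) -> caps B=1 W=0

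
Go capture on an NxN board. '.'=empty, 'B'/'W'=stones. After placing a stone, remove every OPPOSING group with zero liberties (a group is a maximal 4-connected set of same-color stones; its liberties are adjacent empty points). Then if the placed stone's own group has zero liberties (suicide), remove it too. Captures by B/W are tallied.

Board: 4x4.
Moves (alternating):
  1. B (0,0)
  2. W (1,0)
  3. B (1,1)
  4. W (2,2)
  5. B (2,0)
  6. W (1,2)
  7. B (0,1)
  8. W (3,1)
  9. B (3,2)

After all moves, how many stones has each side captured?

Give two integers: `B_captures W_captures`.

Move 1: B@(0,0) -> caps B=0 W=0
Move 2: W@(1,0) -> caps B=0 W=0
Move 3: B@(1,1) -> caps B=0 W=0
Move 4: W@(2,2) -> caps B=0 W=0
Move 5: B@(2,0) -> caps B=1 W=0
Move 6: W@(1,2) -> caps B=1 W=0
Move 7: B@(0,1) -> caps B=1 W=0
Move 8: W@(3,1) -> caps B=1 W=0
Move 9: B@(3,2) -> caps B=1 W=0

Answer: 1 0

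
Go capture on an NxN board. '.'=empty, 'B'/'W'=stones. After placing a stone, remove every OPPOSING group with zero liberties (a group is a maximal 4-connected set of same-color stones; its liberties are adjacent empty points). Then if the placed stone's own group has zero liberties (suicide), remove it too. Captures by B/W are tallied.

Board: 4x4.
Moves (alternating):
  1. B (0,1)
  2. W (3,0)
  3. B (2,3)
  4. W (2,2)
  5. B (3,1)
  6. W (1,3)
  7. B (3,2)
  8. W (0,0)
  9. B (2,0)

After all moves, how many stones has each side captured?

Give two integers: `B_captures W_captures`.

Move 1: B@(0,1) -> caps B=0 W=0
Move 2: W@(3,0) -> caps B=0 W=0
Move 3: B@(2,3) -> caps B=0 W=0
Move 4: W@(2,2) -> caps B=0 W=0
Move 5: B@(3,1) -> caps B=0 W=0
Move 6: W@(1,3) -> caps B=0 W=0
Move 7: B@(3,2) -> caps B=0 W=0
Move 8: W@(0,0) -> caps B=0 W=0
Move 9: B@(2,0) -> caps B=1 W=0

Answer: 1 0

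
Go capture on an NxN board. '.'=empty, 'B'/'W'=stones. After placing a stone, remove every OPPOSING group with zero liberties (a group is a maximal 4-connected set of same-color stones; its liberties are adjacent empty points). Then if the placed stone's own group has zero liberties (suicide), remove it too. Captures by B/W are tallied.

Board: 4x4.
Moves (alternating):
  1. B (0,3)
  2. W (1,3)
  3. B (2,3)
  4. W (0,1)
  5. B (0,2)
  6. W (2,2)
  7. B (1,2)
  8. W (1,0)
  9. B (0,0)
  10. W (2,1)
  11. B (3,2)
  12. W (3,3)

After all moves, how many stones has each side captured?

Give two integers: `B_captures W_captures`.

Move 1: B@(0,3) -> caps B=0 W=0
Move 2: W@(1,3) -> caps B=0 W=0
Move 3: B@(2,3) -> caps B=0 W=0
Move 4: W@(0,1) -> caps B=0 W=0
Move 5: B@(0,2) -> caps B=0 W=0
Move 6: W@(2,2) -> caps B=0 W=0
Move 7: B@(1,2) -> caps B=1 W=0
Move 8: W@(1,0) -> caps B=1 W=0
Move 9: B@(0,0) -> caps B=1 W=0
Move 10: W@(2,1) -> caps B=1 W=0
Move 11: B@(3,2) -> caps B=1 W=0
Move 12: W@(3,3) -> caps B=1 W=0

Answer: 1 0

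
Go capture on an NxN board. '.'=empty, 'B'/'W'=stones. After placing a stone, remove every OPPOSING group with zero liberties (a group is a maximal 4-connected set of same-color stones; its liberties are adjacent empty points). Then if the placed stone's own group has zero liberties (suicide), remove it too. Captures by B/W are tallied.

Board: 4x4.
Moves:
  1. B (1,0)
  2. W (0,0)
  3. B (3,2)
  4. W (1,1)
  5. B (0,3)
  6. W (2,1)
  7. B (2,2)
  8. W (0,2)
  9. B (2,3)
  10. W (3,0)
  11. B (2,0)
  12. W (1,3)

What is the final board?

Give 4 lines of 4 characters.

Move 1: B@(1,0) -> caps B=0 W=0
Move 2: W@(0,0) -> caps B=0 W=0
Move 3: B@(3,2) -> caps B=0 W=0
Move 4: W@(1,1) -> caps B=0 W=0
Move 5: B@(0,3) -> caps B=0 W=0
Move 6: W@(2,1) -> caps B=0 W=0
Move 7: B@(2,2) -> caps B=0 W=0
Move 8: W@(0,2) -> caps B=0 W=0
Move 9: B@(2,3) -> caps B=0 W=0
Move 10: W@(3,0) -> caps B=0 W=0
Move 11: B@(2,0) -> caps B=0 W=0
Move 12: W@(1,3) -> caps B=0 W=1

Answer: W.W.
.W.W
.WBB
W.B.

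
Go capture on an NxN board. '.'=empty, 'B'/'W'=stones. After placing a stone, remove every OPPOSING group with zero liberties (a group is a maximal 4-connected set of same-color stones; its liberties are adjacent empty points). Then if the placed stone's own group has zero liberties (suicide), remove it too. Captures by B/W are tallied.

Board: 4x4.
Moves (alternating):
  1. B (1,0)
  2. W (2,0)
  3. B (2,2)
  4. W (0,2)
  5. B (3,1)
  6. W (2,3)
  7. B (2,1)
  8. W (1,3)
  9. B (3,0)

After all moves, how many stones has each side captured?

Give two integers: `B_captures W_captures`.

Move 1: B@(1,0) -> caps B=0 W=0
Move 2: W@(2,0) -> caps B=0 W=0
Move 3: B@(2,2) -> caps B=0 W=0
Move 4: W@(0,2) -> caps B=0 W=0
Move 5: B@(3,1) -> caps B=0 W=0
Move 6: W@(2,3) -> caps B=0 W=0
Move 7: B@(2,1) -> caps B=0 W=0
Move 8: W@(1,3) -> caps B=0 W=0
Move 9: B@(3,0) -> caps B=1 W=0

Answer: 1 0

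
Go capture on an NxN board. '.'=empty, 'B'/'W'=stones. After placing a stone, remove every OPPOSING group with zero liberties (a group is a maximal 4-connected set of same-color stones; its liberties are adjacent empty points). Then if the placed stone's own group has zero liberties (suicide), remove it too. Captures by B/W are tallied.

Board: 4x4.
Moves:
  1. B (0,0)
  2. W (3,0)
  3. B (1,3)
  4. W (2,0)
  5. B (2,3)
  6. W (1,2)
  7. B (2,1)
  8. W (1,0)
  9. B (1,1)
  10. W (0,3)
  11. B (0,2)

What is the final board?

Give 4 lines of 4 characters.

Move 1: B@(0,0) -> caps B=0 W=0
Move 2: W@(3,0) -> caps B=0 W=0
Move 3: B@(1,3) -> caps B=0 W=0
Move 4: W@(2,0) -> caps B=0 W=0
Move 5: B@(2,3) -> caps B=0 W=0
Move 6: W@(1,2) -> caps B=0 W=0
Move 7: B@(2,1) -> caps B=0 W=0
Move 8: W@(1,0) -> caps B=0 W=0
Move 9: B@(1,1) -> caps B=0 W=0
Move 10: W@(0,3) -> caps B=0 W=0
Move 11: B@(0,2) -> caps B=1 W=0

Answer: B.B.
WBWB
WB.B
W...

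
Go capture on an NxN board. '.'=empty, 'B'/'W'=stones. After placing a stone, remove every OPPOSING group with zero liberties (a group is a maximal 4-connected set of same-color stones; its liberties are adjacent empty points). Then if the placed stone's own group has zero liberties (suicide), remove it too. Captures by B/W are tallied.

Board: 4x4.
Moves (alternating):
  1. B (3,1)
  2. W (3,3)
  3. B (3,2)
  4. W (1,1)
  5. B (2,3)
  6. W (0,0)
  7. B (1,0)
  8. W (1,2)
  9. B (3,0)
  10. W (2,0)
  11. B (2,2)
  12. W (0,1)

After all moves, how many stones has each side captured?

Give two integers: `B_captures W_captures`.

Move 1: B@(3,1) -> caps B=0 W=0
Move 2: W@(3,3) -> caps B=0 W=0
Move 3: B@(3,2) -> caps B=0 W=0
Move 4: W@(1,1) -> caps B=0 W=0
Move 5: B@(2,3) -> caps B=1 W=0
Move 6: W@(0,0) -> caps B=1 W=0
Move 7: B@(1,0) -> caps B=1 W=0
Move 8: W@(1,2) -> caps B=1 W=0
Move 9: B@(3,0) -> caps B=1 W=0
Move 10: W@(2,0) -> caps B=1 W=1
Move 11: B@(2,2) -> caps B=1 W=1
Move 12: W@(0,1) -> caps B=1 W=1

Answer: 1 1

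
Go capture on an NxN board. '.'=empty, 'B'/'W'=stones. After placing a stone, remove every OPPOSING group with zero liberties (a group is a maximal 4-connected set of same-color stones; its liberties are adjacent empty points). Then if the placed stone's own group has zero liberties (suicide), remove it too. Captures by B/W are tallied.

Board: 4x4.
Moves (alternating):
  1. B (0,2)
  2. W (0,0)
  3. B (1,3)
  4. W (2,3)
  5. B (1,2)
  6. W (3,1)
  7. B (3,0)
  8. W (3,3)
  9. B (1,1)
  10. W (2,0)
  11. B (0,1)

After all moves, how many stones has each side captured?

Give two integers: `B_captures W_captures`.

Answer: 0 1

Derivation:
Move 1: B@(0,2) -> caps B=0 W=0
Move 2: W@(0,0) -> caps B=0 W=0
Move 3: B@(1,3) -> caps B=0 W=0
Move 4: W@(2,3) -> caps B=0 W=0
Move 5: B@(1,2) -> caps B=0 W=0
Move 6: W@(3,1) -> caps B=0 W=0
Move 7: B@(3,0) -> caps B=0 W=0
Move 8: W@(3,3) -> caps B=0 W=0
Move 9: B@(1,1) -> caps B=0 W=0
Move 10: W@(2,0) -> caps B=0 W=1
Move 11: B@(0,1) -> caps B=0 W=1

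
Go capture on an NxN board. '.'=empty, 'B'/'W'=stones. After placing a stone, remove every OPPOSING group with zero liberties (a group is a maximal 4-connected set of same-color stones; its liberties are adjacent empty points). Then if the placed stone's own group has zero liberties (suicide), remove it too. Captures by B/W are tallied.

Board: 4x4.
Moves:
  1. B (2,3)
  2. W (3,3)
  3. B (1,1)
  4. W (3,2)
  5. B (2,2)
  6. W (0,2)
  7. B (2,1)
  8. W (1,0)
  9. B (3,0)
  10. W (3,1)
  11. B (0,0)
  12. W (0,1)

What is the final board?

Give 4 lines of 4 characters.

Move 1: B@(2,3) -> caps B=0 W=0
Move 2: W@(3,3) -> caps B=0 W=0
Move 3: B@(1,1) -> caps B=0 W=0
Move 4: W@(3,2) -> caps B=0 W=0
Move 5: B@(2,2) -> caps B=0 W=0
Move 6: W@(0,2) -> caps B=0 W=0
Move 7: B@(2,1) -> caps B=0 W=0
Move 8: W@(1,0) -> caps B=0 W=0
Move 9: B@(3,0) -> caps B=0 W=0
Move 10: W@(3,1) -> caps B=0 W=0
Move 11: B@(0,0) -> caps B=0 W=0
Move 12: W@(0,1) -> caps B=0 W=1

Answer: .WW.
WB..
.BBB
B...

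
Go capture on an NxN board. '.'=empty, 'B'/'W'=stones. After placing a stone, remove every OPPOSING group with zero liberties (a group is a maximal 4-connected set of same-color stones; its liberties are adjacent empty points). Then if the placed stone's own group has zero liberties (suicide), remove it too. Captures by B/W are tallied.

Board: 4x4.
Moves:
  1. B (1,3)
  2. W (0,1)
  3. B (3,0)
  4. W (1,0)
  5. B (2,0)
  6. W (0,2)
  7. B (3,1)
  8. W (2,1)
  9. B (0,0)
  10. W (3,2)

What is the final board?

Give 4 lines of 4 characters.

Answer: .WW.
W..B
.W..
..W.

Derivation:
Move 1: B@(1,3) -> caps B=0 W=0
Move 2: W@(0,1) -> caps B=0 W=0
Move 3: B@(3,0) -> caps B=0 W=0
Move 4: W@(1,0) -> caps B=0 W=0
Move 5: B@(2,0) -> caps B=0 W=0
Move 6: W@(0,2) -> caps B=0 W=0
Move 7: B@(3,1) -> caps B=0 W=0
Move 8: W@(2,1) -> caps B=0 W=0
Move 9: B@(0,0) -> caps B=0 W=0
Move 10: W@(3,2) -> caps B=0 W=3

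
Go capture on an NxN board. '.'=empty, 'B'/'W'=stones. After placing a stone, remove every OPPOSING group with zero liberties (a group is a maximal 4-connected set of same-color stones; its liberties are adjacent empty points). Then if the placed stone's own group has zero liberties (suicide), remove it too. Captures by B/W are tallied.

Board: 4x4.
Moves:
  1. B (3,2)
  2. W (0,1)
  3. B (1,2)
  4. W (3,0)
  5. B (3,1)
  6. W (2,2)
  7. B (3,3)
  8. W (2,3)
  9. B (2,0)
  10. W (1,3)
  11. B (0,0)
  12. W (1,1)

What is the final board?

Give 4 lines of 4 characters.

Answer: BW..
.WBW
B.WW
.BBB

Derivation:
Move 1: B@(3,2) -> caps B=0 W=0
Move 2: W@(0,1) -> caps B=0 W=0
Move 3: B@(1,2) -> caps B=0 W=0
Move 4: W@(3,0) -> caps B=0 W=0
Move 5: B@(3,1) -> caps B=0 W=0
Move 6: W@(2,2) -> caps B=0 W=0
Move 7: B@(3,3) -> caps B=0 W=0
Move 8: W@(2,3) -> caps B=0 W=0
Move 9: B@(2,0) -> caps B=1 W=0
Move 10: W@(1,3) -> caps B=1 W=0
Move 11: B@(0,0) -> caps B=1 W=0
Move 12: W@(1,1) -> caps B=1 W=0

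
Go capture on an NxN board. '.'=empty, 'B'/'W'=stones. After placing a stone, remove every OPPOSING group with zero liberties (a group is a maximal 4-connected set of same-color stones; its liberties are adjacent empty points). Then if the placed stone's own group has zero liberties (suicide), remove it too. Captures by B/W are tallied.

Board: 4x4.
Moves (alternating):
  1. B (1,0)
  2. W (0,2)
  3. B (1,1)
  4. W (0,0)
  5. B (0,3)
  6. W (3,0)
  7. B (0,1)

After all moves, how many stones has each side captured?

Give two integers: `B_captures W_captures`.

Answer: 1 0

Derivation:
Move 1: B@(1,0) -> caps B=0 W=0
Move 2: W@(0,2) -> caps B=0 W=0
Move 3: B@(1,1) -> caps B=0 W=0
Move 4: W@(0,0) -> caps B=0 W=0
Move 5: B@(0,3) -> caps B=0 W=0
Move 6: W@(3,0) -> caps B=0 W=0
Move 7: B@(0,1) -> caps B=1 W=0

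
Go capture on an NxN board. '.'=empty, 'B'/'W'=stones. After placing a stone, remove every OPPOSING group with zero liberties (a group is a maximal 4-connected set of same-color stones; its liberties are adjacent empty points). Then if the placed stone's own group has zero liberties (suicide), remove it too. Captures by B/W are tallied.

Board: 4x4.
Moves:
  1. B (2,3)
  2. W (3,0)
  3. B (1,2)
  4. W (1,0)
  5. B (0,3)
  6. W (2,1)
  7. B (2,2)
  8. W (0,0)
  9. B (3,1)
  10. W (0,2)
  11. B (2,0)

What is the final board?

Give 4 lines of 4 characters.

Move 1: B@(2,3) -> caps B=0 W=0
Move 2: W@(3,0) -> caps B=0 W=0
Move 3: B@(1,2) -> caps B=0 W=0
Move 4: W@(1,0) -> caps B=0 W=0
Move 5: B@(0,3) -> caps B=0 W=0
Move 6: W@(2,1) -> caps B=0 W=0
Move 7: B@(2,2) -> caps B=0 W=0
Move 8: W@(0,0) -> caps B=0 W=0
Move 9: B@(3,1) -> caps B=0 W=0
Move 10: W@(0,2) -> caps B=0 W=0
Move 11: B@(2,0) -> caps B=1 W=0

Answer: W.WB
W.B.
BWBB
.B..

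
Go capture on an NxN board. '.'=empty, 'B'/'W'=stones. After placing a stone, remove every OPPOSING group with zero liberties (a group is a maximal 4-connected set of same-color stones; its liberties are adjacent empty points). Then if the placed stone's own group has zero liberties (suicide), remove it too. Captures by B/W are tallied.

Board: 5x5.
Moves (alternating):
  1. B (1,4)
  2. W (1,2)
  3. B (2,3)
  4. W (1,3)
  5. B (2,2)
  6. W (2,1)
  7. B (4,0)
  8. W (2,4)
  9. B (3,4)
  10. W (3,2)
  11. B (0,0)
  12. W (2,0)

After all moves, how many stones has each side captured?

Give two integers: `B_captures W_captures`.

Answer: 1 0

Derivation:
Move 1: B@(1,4) -> caps B=0 W=0
Move 2: W@(1,2) -> caps B=0 W=0
Move 3: B@(2,3) -> caps B=0 W=0
Move 4: W@(1,3) -> caps B=0 W=0
Move 5: B@(2,2) -> caps B=0 W=0
Move 6: W@(2,1) -> caps B=0 W=0
Move 7: B@(4,0) -> caps B=0 W=0
Move 8: W@(2,4) -> caps B=0 W=0
Move 9: B@(3,4) -> caps B=1 W=0
Move 10: W@(3,2) -> caps B=1 W=0
Move 11: B@(0,0) -> caps B=1 W=0
Move 12: W@(2,0) -> caps B=1 W=0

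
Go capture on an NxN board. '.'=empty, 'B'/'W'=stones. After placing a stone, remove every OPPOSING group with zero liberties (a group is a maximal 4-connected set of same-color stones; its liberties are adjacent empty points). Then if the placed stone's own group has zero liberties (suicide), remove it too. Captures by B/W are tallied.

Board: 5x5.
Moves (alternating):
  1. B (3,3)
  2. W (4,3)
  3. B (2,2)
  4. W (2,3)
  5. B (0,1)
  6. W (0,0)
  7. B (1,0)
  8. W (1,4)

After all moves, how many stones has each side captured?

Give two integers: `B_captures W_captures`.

Answer: 1 0

Derivation:
Move 1: B@(3,3) -> caps B=0 W=0
Move 2: W@(4,3) -> caps B=0 W=0
Move 3: B@(2,2) -> caps B=0 W=0
Move 4: W@(2,3) -> caps B=0 W=0
Move 5: B@(0,1) -> caps B=0 W=0
Move 6: W@(0,0) -> caps B=0 W=0
Move 7: B@(1,0) -> caps B=1 W=0
Move 8: W@(1,4) -> caps B=1 W=0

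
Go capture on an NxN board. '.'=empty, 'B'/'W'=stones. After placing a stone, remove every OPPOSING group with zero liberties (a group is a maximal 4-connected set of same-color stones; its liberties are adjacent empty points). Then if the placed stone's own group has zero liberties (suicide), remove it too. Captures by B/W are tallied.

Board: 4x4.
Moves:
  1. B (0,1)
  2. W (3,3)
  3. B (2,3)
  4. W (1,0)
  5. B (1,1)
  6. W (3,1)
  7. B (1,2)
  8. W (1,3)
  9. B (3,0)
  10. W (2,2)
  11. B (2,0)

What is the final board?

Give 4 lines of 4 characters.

Move 1: B@(0,1) -> caps B=0 W=0
Move 2: W@(3,3) -> caps B=0 W=0
Move 3: B@(2,3) -> caps B=0 W=0
Move 4: W@(1,0) -> caps B=0 W=0
Move 5: B@(1,1) -> caps B=0 W=0
Move 6: W@(3,1) -> caps B=0 W=0
Move 7: B@(1,2) -> caps B=0 W=0
Move 8: W@(1,3) -> caps B=0 W=0
Move 9: B@(3,0) -> caps B=0 W=0
Move 10: W@(2,2) -> caps B=0 W=1
Move 11: B@(2,0) -> caps B=0 W=1

Answer: .B..
WBBW
B.W.
BW.W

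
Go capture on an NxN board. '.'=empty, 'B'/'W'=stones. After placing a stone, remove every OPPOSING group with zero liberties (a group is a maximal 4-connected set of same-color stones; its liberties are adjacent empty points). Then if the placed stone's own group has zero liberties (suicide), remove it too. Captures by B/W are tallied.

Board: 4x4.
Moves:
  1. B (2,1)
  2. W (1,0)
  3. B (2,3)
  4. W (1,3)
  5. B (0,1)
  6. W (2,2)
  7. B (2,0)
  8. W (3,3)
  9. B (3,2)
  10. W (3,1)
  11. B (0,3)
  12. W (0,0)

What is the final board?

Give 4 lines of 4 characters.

Answer: WB.B
W..W
BBW.
.W.W

Derivation:
Move 1: B@(2,1) -> caps B=0 W=0
Move 2: W@(1,0) -> caps B=0 W=0
Move 3: B@(2,3) -> caps B=0 W=0
Move 4: W@(1,3) -> caps B=0 W=0
Move 5: B@(0,1) -> caps B=0 W=0
Move 6: W@(2,2) -> caps B=0 W=0
Move 7: B@(2,0) -> caps B=0 W=0
Move 8: W@(3,3) -> caps B=0 W=1
Move 9: B@(3,2) -> caps B=0 W=1
Move 10: W@(3,1) -> caps B=0 W=2
Move 11: B@(0,3) -> caps B=0 W=2
Move 12: W@(0,0) -> caps B=0 W=2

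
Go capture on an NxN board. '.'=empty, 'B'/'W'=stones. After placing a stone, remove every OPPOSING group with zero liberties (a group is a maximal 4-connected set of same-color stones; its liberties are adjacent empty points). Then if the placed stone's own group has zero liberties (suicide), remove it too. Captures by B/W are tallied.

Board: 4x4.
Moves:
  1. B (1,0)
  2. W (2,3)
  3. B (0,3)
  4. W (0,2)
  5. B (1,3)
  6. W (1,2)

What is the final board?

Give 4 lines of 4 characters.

Move 1: B@(1,0) -> caps B=0 W=0
Move 2: W@(2,3) -> caps B=0 W=0
Move 3: B@(0,3) -> caps B=0 W=0
Move 4: W@(0,2) -> caps B=0 W=0
Move 5: B@(1,3) -> caps B=0 W=0
Move 6: W@(1,2) -> caps B=0 W=2

Answer: ..W.
B.W.
...W
....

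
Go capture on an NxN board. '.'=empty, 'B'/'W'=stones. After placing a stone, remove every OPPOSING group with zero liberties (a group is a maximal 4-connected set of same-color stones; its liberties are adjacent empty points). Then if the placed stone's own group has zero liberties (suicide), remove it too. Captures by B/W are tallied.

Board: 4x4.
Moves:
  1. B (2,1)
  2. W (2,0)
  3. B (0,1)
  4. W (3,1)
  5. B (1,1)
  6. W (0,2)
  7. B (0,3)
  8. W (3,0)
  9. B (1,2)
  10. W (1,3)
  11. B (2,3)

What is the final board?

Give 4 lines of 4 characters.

Answer: .B.B
.BB.
WB.B
WW..

Derivation:
Move 1: B@(2,1) -> caps B=0 W=0
Move 2: W@(2,0) -> caps B=0 W=0
Move 3: B@(0,1) -> caps B=0 W=0
Move 4: W@(3,1) -> caps B=0 W=0
Move 5: B@(1,1) -> caps B=0 W=0
Move 6: W@(0,2) -> caps B=0 W=0
Move 7: B@(0,3) -> caps B=0 W=0
Move 8: W@(3,0) -> caps B=0 W=0
Move 9: B@(1,2) -> caps B=1 W=0
Move 10: W@(1,3) -> caps B=1 W=0
Move 11: B@(2,3) -> caps B=2 W=0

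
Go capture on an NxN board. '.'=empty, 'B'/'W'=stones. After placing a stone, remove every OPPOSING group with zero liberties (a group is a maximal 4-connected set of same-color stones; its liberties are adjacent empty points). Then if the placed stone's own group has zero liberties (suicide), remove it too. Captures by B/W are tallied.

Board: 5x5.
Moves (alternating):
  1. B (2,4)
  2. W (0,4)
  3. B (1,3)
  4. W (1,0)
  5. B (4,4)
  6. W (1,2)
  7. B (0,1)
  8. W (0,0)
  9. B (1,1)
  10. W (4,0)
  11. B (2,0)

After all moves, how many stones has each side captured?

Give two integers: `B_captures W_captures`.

Move 1: B@(2,4) -> caps B=0 W=0
Move 2: W@(0,4) -> caps B=0 W=0
Move 3: B@(1,3) -> caps B=0 W=0
Move 4: W@(1,0) -> caps B=0 W=0
Move 5: B@(4,4) -> caps B=0 W=0
Move 6: W@(1,2) -> caps B=0 W=0
Move 7: B@(0,1) -> caps B=0 W=0
Move 8: W@(0,0) -> caps B=0 W=0
Move 9: B@(1,1) -> caps B=0 W=0
Move 10: W@(4,0) -> caps B=0 W=0
Move 11: B@(2,0) -> caps B=2 W=0

Answer: 2 0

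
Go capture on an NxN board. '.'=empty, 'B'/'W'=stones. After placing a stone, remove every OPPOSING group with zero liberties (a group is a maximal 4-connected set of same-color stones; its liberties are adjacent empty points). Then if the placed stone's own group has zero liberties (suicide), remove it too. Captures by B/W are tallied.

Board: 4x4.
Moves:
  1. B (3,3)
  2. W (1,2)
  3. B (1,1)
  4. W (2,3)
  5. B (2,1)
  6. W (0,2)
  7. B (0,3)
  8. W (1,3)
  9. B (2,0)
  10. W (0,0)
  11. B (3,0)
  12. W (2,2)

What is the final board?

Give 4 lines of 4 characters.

Answer: W.W.
.BWW
BBWW
B..B

Derivation:
Move 1: B@(3,3) -> caps B=0 W=0
Move 2: W@(1,2) -> caps B=0 W=0
Move 3: B@(1,1) -> caps B=0 W=0
Move 4: W@(2,3) -> caps B=0 W=0
Move 5: B@(2,1) -> caps B=0 W=0
Move 6: W@(0,2) -> caps B=0 W=0
Move 7: B@(0,3) -> caps B=0 W=0
Move 8: W@(1,3) -> caps B=0 W=1
Move 9: B@(2,0) -> caps B=0 W=1
Move 10: W@(0,0) -> caps B=0 W=1
Move 11: B@(3,0) -> caps B=0 W=1
Move 12: W@(2,2) -> caps B=0 W=1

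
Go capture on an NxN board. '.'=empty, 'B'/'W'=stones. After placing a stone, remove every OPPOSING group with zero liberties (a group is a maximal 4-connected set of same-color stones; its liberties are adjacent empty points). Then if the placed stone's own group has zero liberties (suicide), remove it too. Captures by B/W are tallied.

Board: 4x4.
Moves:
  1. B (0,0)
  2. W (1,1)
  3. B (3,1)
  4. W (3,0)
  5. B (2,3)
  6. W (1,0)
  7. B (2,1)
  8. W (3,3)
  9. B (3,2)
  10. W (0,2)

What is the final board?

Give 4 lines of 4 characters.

Move 1: B@(0,0) -> caps B=0 W=0
Move 2: W@(1,1) -> caps B=0 W=0
Move 3: B@(3,1) -> caps B=0 W=0
Move 4: W@(3,0) -> caps B=0 W=0
Move 5: B@(2,3) -> caps B=0 W=0
Move 6: W@(1,0) -> caps B=0 W=0
Move 7: B@(2,1) -> caps B=0 W=0
Move 8: W@(3,3) -> caps B=0 W=0
Move 9: B@(3,2) -> caps B=1 W=0
Move 10: W@(0,2) -> caps B=1 W=0

Answer: B.W.
WW..
.B.B
WBB.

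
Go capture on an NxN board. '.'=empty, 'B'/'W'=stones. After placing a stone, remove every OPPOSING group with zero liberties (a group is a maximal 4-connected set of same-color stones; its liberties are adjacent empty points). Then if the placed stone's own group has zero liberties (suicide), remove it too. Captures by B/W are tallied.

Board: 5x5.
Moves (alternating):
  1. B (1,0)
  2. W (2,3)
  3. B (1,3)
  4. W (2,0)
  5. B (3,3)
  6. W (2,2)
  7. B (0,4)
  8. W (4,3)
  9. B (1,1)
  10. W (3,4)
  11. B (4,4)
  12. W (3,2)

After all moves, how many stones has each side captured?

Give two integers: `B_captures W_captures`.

Answer: 0 1

Derivation:
Move 1: B@(1,0) -> caps B=0 W=0
Move 2: W@(2,3) -> caps B=0 W=0
Move 3: B@(1,3) -> caps B=0 W=0
Move 4: W@(2,0) -> caps B=0 W=0
Move 5: B@(3,3) -> caps B=0 W=0
Move 6: W@(2,2) -> caps B=0 W=0
Move 7: B@(0,4) -> caps B=0 W=0
Move 8: W@(4,3) -> caps B=0 W=0
Move 9: B@(1,1) -> caps B=0 W=0
Move 10: W@(3,4) -> caps B=0 W=0
Move 11: B@(4,4) -> caps B=0 W=0
Move 12: W@(3,2) -> caps B=0 W=1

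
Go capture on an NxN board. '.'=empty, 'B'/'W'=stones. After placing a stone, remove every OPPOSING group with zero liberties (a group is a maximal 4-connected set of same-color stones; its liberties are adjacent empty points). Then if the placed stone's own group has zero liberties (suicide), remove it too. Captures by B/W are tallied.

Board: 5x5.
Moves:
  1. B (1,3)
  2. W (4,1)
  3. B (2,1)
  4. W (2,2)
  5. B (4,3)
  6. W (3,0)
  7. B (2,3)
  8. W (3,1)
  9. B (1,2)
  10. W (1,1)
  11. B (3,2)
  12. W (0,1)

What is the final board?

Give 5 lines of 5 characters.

Answer: .W...
.WBB.
.B.B.
WWB..
.W.B.

Derivation:
Move 1: B@(1,3) -> caps B=0 W=0
Move 2: W@(4,1) -> caps B=0 W=0
Move 3: B@(2,1) -> caps B=0 W=0
Move 4: W@(2,2) -> caps B=0 W=0
Move 5: B@(4,3) -> caps B=0 W=0
Move 6: W@(3,0) -> caps B=0 W=0
Move 7: B@(2,3) -> caps B=0 W=0
Move 8: W@(3,1) -> caps B=0 W=0
Move 9: B@(1,2) -> caps B=0 W=0
Move 10: W@(1,1) -> caps B=0 W=0
Move 11: B@(3,2) -> caps B=1 W=0
Move 12: W@(0,1) -> caps B=1 W=0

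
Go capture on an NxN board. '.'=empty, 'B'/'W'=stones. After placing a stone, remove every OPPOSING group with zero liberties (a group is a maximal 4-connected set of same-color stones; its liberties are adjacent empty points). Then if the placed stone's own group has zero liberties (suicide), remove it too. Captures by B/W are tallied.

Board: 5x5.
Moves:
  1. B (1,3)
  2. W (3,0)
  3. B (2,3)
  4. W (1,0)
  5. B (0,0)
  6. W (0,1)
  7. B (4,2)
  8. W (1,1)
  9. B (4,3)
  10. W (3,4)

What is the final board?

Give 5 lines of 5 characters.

Answer: .W...
WW.B.
...B.
W...W
..BB.

Derivation:
Move 1: B@(1,3) -> caps B=0 W=0
Move 2: W@(3,0) -> caps B=0 W=0
Move 3: B@(2,3) -> caps B=0 W=0
Move 4: W@(1,0) -> caps B=0 W=0
Move 5: B@(0,0) -> caps B=0 W=0
Move 6: W@(0,1) -> caps B=0 W=1
Move 7: B@(4,2) -> caps B=0 W=1
Move 8: W@(1,1) -> caps B=0 W=1
Move 9: B@(4,3) -> caps B=0 W=1
Move 10: W@(3,4) -> caps B=0 W=1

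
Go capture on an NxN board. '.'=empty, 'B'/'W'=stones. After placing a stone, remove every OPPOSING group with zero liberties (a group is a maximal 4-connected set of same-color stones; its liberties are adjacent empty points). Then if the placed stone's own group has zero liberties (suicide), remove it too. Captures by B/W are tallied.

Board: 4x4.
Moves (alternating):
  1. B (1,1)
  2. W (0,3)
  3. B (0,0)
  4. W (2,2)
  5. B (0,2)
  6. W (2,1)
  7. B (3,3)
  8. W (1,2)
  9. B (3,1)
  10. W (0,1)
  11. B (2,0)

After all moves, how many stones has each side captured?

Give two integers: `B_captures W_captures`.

Move 1: B@(1,1) -> caps B=0 W=0
Move 2: W@(0,3) -> caps B=0 W=0
Move 3: B@(0,0) -> caps B=0 W=0
Move 4: W@(2,2) -> caps B=0 W=0
Move 5: B@(0,2) -> caps B=0 W=0
Move 6: W@(2,1) -> caps B=0 W=0
Move 7: B@(3,3) -> caps B=0 W=0
Move 8: W@(1,2) -> caps B=0 W=0
Move 9: B@(3,1) -> caps B=0 W=0
Move 10: W@(0,1) -> caps B=0 W=1
Move 11: B@(2,0) -> caps B=0 W=1

Answer: 0 1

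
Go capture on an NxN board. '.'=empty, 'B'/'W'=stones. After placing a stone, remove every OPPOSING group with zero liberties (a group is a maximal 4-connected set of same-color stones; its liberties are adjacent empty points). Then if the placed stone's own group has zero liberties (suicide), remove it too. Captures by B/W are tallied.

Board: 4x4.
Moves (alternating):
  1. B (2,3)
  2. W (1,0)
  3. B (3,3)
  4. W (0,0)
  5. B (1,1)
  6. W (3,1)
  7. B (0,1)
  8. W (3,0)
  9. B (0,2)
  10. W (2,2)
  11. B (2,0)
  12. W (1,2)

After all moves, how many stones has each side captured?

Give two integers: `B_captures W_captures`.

Move 1: B@(2,3) -> caps B=0 W=0
Move 2: W@(1,0) -> caps B=0 W=0
Move 3: B@(3,3) -> caps B=0 W=0
Move 4: W@(0,0) -> caps B=0 W=0
Move 5: B@(1,1) -> caps B=0 W=0
Move 6: W@(3,1) -> caps B=0 W=0
Move 7: B@(0,1) -> caps B=0 W=0
Move 8: W@(3,0) -> caps B=0 W=0
Move 9: B@(0,2) -> caps B=0 W=0
Move 10: W@(2,2) -> caps B=0 W=0
Move 11: B@(2,0) -> caps B=2 W=0
Move 12: W@(1,2) -> caps B=2 W=0

Answer: 2 0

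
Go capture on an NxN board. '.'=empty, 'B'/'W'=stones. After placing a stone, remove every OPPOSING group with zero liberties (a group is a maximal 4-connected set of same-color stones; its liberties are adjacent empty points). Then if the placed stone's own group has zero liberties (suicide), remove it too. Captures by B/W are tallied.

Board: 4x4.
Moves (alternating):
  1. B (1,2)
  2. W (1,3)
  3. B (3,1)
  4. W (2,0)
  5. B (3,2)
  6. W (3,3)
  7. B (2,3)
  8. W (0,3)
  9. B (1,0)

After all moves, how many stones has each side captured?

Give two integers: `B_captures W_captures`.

Answer: 1 0

Derivation:
Move 1: B@(1,2) -> caps B=0 W=0
Move 2: W@(1,3) -> caps B=0 W=0
Move 3: B@(3,1) -> caps B=0 W=0
Move 4: W@(2,0) -> caps B=0 W=0
Move 5: B@(3,2) -> caps B=0 W=0
Move 6: W@(3,3) -> caps B=0 W=0
Move 7: B@(2,3) -> caps B=1 W=0
Move 8: W@(0,3) -> caps B=1 W=0
Move 9: B@(1,0) -> caps B=1 W=0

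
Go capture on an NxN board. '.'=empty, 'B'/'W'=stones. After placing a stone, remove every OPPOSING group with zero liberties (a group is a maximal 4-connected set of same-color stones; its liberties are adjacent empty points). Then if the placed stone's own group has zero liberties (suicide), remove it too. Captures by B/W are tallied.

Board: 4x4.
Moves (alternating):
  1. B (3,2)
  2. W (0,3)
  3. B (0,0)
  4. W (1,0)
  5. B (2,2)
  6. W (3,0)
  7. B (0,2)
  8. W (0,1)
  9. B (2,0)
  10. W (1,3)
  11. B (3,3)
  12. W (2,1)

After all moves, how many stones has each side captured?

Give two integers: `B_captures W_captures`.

Answer: 0 2

Derivation:
Move 1: B@(3,2) -> caps B=0 W=0
Move 2: W@(0,3) -> caps B=0 W=0
Move 3: B@(0,0) -> caps B=0 W=0
Move 4: W@(1,0) -> caps B=0 W=0
Move 5: B@(2,2) -> caps B=0 W=0
Move 6: W@(3,0) -> caps B=0 W=0
Move 7: B@(0,2) -> caps B=0 W=0
Move 8: W@(0,1) -> caps B=0 W=1
Move 9: B@(2,0) -> caps B=0 W=1
Move 10: W@(1,3) -> caps B=0 W=1
Move 11: B@(3,3) -> caps B=0 W=1
Move 12: W@(2,1) -> caps B=0 W=2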